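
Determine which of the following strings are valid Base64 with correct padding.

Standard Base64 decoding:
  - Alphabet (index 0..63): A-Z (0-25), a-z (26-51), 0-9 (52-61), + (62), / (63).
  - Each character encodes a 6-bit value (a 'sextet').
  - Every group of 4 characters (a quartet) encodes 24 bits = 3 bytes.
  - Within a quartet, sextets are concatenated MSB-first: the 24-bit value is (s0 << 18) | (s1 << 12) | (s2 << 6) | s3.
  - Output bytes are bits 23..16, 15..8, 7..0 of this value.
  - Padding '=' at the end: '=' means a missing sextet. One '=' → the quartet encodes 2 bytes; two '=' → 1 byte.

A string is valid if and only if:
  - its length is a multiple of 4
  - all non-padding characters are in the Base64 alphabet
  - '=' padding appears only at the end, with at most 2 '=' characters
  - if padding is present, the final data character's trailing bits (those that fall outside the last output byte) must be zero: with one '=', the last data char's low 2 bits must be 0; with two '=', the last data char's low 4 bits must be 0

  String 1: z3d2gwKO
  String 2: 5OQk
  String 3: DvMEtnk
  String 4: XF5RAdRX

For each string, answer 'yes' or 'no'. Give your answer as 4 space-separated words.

Answer: yes yes no yes

Derivation:
String 1: 'z3d2gwKO' → valid
String 2: '5OQk' → valid
String 3: 'DvMEtnk' → invalid (len=7 not mult of 4)
String 4: 'XF5RAdRX' → valid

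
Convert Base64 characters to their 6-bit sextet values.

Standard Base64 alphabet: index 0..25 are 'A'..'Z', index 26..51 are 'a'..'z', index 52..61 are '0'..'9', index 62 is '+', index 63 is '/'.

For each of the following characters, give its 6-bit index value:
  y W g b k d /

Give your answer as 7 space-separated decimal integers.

Answer: 50 22 32 27 36 29 63

Derivation:
'y': a..z range, 26 + ord('y') − ord('a') = 50
'W': A..Z range, ord('W') − ord('A') = 22
'g': a..z range, 26 + ord('g') − ord('a') = 32
'b': a..z range, 26 + ord('b') − ord('a') = 27
'k': a..z range, 26 + ord('k') − ord('a') = 36
'd': a..z range, 26 + ord('d') − ord('a') = 29
'/': index 63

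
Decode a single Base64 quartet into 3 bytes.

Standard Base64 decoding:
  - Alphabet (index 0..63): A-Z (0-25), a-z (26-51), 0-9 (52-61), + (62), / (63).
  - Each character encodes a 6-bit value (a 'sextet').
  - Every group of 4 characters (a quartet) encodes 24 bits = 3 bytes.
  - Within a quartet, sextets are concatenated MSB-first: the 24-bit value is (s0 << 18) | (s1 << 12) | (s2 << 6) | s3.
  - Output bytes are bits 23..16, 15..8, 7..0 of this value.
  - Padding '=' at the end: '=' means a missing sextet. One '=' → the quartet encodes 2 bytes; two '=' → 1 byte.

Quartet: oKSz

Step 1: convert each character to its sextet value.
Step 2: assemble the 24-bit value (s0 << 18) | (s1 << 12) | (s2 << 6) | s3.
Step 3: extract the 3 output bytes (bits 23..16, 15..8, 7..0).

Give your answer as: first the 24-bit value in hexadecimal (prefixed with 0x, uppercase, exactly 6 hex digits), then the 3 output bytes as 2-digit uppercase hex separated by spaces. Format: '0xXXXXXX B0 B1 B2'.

Answer: 0xA0A4B3 A0 A4 B3

Derivation:
Sextets: o=40, K=10, S=18, z=51
24-bit: (40<<18) | (10<<12) | (18<<6) | 51
      = 0xA00000 | 0x00A000 | 0x000480 | 0x000033
      = 0xA0A4B3
Bytes: (v>>16)&0xFF=A0, (v>>8)&0xFF=A4, v&0xFF=B3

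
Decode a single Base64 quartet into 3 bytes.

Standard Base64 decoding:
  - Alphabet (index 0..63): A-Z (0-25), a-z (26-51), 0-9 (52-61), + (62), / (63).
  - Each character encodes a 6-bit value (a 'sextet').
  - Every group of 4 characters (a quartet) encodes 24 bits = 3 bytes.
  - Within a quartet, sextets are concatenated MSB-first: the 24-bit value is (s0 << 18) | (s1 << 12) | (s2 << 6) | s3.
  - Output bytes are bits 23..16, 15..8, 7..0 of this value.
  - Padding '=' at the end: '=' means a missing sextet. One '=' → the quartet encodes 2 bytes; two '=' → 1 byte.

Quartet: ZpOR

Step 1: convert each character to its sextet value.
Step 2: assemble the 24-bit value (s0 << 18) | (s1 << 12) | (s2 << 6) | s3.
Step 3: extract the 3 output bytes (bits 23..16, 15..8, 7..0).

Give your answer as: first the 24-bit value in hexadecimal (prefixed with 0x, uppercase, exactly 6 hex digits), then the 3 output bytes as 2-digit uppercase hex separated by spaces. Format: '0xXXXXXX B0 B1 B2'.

Answer: 0x669391 66 93 91

Derivation:
Sextets: Z=25, p=41, O=14, R=17
24-bit: (25<<18) | (41<<12) | (14<<6) | 17
      = 0x640000 | 0x029000 | 0x000380 | 0x000011
      = 0x669391
Bytes: (v>>16)&0xFF=66, (v>>8)&0xFF=93, v&0xFF=91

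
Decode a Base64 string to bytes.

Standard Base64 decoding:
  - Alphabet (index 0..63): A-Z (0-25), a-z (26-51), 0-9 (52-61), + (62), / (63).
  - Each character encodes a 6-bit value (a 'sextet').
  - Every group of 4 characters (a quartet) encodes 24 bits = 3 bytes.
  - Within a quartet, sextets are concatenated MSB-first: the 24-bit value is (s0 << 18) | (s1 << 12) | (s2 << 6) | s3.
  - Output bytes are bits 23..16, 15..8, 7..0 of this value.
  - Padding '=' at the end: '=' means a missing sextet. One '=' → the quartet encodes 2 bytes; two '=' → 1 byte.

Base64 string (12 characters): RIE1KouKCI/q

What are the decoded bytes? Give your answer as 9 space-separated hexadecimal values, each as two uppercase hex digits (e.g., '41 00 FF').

Answer: 44 81 35 2A 8B 8A 08 8F EA

Derivation:
After char 0 ('R'=17): chars_in_quartet=1 acc=0x11 bytes_emitted=0
After char 1 ('I'=8): chars_in_quartet=2 acc=0x448 bytes_emitted=0
After char 2 ('E'=4): chars_in_quartet=3 acc=0x11204 bytes_emitted=0
After char 3 ('1'=53): chars_in_quartet=4 acc=0x448135 -> emit 44 81 35, reset; bytes_emitted=3
After char 4 ('K'=10): chars_in_quartet=1 acc=0xA bytes_emitted=3
After char 5 ('o'=40): chars_in_quartet=2 acc=0x2A8 bytes_emitted=3
After char 6 ('u'=46): chars_in_quartet=3 acc=0xAA2E bytes_emitted=3
After char 7 ('K'=10): chars_in_quartet=4 acc=0x2A8B8A -> emit 2A 8B 8A, reset; bytes_emitted=6
After char 8 ('C'=2): chars_in_quartet=1 acc=0x2 bytes_emitted=6
After char 9 ('I'=8): chars_in_quartet=2 acc=0x88 bytes_emitted=6
After char 10 ('/'=63): chars_in_quartet=3 acc=0x223F bytes_emitted=6
After char 11 ('q'=42): chars_in_quartet=4 acc=0x88FEA -> emit 08 8F EA, reset; bytes_emitted=9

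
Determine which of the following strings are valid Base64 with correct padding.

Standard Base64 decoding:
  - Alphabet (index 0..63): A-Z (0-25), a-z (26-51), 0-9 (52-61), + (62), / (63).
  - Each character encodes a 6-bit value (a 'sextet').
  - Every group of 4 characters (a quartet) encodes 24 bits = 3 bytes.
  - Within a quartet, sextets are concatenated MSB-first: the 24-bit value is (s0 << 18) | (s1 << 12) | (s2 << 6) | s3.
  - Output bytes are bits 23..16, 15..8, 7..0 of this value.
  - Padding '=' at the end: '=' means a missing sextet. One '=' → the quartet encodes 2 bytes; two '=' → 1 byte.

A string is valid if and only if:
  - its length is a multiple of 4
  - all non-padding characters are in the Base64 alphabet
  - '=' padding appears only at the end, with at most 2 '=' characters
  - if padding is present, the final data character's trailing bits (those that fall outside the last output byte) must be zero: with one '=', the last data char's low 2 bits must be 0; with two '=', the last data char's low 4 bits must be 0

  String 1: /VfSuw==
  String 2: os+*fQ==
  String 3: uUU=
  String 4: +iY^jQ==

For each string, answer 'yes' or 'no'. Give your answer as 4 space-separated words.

Answer: yes no yes no

Derivation:
String 1: '/VfSuw==' → valid
String 2: 'os+*fQ==' → invalid (bad char(s): ['*'])
String 3: 'uUU=' → valid
String 4: '+iY^jQ==' → invalid (bad char(s): ['^'])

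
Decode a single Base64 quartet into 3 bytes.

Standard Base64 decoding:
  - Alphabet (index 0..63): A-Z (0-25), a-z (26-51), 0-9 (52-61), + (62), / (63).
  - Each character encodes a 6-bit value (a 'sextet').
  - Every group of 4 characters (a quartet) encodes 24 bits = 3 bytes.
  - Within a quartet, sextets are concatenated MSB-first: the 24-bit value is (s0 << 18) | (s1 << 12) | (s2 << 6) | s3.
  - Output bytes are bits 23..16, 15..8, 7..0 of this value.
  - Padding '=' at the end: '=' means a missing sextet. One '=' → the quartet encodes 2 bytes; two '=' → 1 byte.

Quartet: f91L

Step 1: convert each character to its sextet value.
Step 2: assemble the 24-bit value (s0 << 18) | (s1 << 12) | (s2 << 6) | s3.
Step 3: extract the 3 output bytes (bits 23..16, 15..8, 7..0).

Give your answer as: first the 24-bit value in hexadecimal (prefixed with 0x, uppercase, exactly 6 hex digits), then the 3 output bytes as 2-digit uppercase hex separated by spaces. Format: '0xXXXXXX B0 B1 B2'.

Sextets: f=31, 9=61, 1=53, L=11
24-bit: (31<<18) | (61<<12) | (53<<6) | 11
      = 0x7C0000 | 0x03D000 | 0x000D40 | 0x00000B
      = 0x7FDD4B
Bytes: (v>>16)&0xFF=7F, (v>>8)&0xFF=DD, v&0xFF=4B

Answer: 0x7FDD4B 7F DD 4B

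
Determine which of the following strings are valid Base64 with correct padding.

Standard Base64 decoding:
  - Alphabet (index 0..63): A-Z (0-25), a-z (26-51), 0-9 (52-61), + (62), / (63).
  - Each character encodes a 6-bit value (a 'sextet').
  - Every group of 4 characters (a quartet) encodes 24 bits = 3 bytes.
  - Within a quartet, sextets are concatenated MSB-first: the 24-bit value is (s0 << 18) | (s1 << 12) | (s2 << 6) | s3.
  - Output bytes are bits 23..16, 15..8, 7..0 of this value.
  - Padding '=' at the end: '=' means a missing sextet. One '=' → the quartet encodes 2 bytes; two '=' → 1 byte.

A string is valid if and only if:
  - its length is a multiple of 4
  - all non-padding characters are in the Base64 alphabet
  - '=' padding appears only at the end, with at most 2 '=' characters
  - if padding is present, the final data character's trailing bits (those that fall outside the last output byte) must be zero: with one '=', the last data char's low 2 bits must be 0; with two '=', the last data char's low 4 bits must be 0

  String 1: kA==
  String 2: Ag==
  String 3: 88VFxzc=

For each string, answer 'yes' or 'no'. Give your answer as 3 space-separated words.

Answer: yes yes yes

Derivation:
String 1: 'kA==' → valid
String 2: 'Ag==' → valid
String 3: '88VFxzc=' → valid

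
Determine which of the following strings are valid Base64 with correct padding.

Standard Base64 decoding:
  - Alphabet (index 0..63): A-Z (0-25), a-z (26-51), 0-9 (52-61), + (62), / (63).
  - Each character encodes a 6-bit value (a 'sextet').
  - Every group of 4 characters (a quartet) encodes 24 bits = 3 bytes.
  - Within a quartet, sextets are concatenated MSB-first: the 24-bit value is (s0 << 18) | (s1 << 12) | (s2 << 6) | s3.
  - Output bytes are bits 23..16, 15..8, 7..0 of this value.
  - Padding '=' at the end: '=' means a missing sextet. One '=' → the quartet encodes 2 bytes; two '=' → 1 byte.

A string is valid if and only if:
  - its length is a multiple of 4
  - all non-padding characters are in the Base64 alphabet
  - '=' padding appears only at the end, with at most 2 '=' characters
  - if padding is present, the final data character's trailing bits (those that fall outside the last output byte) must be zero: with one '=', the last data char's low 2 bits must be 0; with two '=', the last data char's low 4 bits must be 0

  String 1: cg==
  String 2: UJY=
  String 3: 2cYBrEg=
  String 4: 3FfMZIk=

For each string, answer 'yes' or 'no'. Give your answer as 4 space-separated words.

String 1: 'cg==' → valid
String 2: 'UJY=' → valid
String 3: '2cYBrEg=' → valid
String 4: '3FfMZIk=' → valid

Answer: yes yes yes yes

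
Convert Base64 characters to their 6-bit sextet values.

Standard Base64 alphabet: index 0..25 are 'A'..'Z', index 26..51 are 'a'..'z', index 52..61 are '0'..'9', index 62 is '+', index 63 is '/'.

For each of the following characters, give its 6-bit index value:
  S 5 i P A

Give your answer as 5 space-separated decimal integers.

'S': A..Z range, ord('S') − ord('A') = 18
'5': 0..9 range, 52 + ord('5') − ord('0') = 57
'i': a..z range, 26 + ord('i') − ord('a') = 34
'P': A..Z range, ord('P') − ord('A') = 15
'A': A..Z range, ord('A') − ord('A') = 0

Answer: 18 57 34 15 0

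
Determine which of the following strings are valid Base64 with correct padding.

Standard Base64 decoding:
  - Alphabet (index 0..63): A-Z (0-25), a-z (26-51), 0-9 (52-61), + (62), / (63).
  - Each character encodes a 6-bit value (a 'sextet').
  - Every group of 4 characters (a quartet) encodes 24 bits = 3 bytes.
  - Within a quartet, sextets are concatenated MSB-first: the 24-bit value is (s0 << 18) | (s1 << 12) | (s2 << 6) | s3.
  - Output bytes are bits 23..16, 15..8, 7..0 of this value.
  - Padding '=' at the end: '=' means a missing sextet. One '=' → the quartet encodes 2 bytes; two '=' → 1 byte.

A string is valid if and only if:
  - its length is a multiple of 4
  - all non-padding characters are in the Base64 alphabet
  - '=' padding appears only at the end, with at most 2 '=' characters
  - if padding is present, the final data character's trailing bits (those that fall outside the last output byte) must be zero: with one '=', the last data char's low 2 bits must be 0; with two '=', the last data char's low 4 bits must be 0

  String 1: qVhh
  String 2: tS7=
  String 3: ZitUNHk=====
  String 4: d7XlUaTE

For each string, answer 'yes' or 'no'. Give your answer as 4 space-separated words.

String 1: 'qVhh' → valid
String 2: 'tS7=' → invalid (bad trailing bits)
String 3: 'ZitUNHk=====' → invalid (5 pad chars (max 2))
String 4: 'd7XlUaTE' → valid

Answer: yes no no yes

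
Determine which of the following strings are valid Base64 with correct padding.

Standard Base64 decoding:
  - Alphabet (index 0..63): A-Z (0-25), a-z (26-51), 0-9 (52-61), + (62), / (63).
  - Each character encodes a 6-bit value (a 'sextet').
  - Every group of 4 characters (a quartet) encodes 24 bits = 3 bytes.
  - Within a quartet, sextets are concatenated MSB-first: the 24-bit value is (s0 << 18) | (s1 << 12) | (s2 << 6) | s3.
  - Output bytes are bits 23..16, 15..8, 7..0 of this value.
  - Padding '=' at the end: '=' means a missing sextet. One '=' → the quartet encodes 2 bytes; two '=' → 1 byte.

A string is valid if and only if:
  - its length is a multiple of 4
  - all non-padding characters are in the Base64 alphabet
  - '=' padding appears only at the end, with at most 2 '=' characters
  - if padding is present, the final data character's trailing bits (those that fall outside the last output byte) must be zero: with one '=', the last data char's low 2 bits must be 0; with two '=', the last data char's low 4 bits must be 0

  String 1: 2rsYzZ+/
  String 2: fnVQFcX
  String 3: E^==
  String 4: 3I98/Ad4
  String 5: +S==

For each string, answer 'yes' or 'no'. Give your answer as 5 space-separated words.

Answer: yes no no yes no

Derivation:
String 1: '2rsYzZ+/' → valid
String 2: 'fnVQFcX' → invalid (len=7 not mult of 4)
String 3: 'E^==' → invalid (bad char(s): ['^'])
String 4: '3I98/Ad4' → valid
String 5: '+S==' → invalid (bad trailing bits)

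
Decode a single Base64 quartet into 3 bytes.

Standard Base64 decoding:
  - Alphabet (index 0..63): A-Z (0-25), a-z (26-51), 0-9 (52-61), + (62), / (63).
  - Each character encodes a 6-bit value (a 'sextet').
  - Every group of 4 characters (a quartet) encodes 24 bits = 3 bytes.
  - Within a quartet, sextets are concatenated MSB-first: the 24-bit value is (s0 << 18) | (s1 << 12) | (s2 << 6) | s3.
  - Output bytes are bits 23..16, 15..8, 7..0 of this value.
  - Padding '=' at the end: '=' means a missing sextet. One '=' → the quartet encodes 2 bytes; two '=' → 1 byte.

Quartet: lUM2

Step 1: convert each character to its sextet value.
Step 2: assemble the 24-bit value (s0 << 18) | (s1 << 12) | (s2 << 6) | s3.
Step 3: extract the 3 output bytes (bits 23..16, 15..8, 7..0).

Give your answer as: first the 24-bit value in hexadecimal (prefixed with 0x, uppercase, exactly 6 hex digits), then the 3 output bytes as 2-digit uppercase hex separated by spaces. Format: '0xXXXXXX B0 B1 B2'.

Answer: 0x954336 95 43 36

Derivation:
Sextets: l=37, U=20, M=12, 2=54
24-bit: (37<<18) | (20<<12) | (12<<6) | 54
      = 0x940000 | 0x014000 | 0x000300 | 0x000036
      = 0x954336
Bytes: (v>>16)&0xFF=95, (v>>8)&0xFF=43, v&0xFF=36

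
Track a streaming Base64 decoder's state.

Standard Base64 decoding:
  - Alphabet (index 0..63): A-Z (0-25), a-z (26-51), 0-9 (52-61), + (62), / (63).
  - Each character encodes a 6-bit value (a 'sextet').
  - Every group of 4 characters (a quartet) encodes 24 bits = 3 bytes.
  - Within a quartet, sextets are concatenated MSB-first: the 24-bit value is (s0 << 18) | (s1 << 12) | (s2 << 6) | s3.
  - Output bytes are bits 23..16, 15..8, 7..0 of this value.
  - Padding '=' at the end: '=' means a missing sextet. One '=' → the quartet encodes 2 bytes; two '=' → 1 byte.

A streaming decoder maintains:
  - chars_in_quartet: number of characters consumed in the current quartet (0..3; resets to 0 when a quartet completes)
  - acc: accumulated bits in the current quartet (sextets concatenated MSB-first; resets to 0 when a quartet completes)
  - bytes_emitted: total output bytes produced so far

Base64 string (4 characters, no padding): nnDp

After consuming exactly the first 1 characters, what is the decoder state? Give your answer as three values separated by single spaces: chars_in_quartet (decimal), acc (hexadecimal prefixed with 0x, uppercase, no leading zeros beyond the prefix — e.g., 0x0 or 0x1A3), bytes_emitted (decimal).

After char 0 ('n'=39): chars_in_quartet=1 acc=0x27 bytes_emitted=0

Answer: 1 0x27 0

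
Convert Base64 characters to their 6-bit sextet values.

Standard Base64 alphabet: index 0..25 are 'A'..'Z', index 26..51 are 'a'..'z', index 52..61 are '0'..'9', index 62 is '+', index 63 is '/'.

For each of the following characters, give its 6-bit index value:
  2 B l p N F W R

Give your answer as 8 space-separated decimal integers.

Answer: 54 1 37 41 13 5 22 17

Derivation:
'2': 0..9 range, 52 + ord('2') − ord('0') = 54
'B': A..Z range, ord('B') − ord('A') = 1
'l': a..z range, 26 + ord('l') − ord('a') = 37
'p': a..z range, 26 + ord('p') − ord('a') = 41
'N': A..Z range, ord('N') − ord('A') = 13
'F': A..Z range, ord('F') − ord('A') = 5
'W': A..Z range, ord('W') − ord('A') = 22
'R': A..Z range, ord('R') − ord('A') = 17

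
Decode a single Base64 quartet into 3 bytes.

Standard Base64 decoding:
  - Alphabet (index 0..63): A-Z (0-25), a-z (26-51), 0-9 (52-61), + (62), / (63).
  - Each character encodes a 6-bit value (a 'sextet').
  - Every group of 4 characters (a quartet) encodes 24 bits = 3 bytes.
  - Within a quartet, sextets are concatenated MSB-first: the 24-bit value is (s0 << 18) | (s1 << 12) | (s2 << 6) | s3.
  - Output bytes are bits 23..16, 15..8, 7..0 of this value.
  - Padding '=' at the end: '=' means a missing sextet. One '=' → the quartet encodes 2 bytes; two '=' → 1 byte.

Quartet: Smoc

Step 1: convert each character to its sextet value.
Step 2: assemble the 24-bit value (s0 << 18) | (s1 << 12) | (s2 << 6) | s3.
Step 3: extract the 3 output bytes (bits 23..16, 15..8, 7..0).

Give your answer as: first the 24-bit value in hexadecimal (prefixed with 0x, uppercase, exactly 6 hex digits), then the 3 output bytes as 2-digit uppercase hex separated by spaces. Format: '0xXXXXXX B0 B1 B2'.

Sextets: S=18, m=38, o=40, c=28
24-bit: (18<<18) | (38<<12) | (40<<6) | 28
      = 0x480000 | 0x026000 | 0x000A00 | 0x00001C
      = 0x4A6A1C
Bytes: (v>>16)&0xFF=4A, (v>>8)&0xFF=6A, v&0xFF=1C

Answer: 0x4A6A1C 4A 6A 1C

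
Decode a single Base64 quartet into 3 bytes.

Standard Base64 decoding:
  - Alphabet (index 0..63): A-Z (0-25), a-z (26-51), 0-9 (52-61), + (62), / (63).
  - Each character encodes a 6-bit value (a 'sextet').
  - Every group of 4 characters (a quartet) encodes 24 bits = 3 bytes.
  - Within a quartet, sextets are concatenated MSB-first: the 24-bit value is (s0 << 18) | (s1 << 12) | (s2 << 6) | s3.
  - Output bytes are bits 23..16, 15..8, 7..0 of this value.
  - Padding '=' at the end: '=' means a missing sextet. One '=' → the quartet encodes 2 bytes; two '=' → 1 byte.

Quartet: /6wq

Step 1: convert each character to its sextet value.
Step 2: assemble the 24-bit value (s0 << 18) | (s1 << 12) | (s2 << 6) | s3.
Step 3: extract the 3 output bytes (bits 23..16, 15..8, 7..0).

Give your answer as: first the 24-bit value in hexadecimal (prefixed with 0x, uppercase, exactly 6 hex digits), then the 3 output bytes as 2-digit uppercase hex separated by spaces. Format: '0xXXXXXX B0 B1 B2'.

Answer: 0xFFAC2A FF AC 2A

Derivation:
Sextets: /=63, 6=58, w=48, q=42
24-bit: (63<<18) | (58<<12) | (48<<6) | 42
      = 0xFC0000 | 0x03A000 | 0x000C00 | 0x00002A
      = 0xFFAC2A
Bytes: (v>>16)&0xFF=FF, (v>>8)&0xFF=AC, v&0xFF=2A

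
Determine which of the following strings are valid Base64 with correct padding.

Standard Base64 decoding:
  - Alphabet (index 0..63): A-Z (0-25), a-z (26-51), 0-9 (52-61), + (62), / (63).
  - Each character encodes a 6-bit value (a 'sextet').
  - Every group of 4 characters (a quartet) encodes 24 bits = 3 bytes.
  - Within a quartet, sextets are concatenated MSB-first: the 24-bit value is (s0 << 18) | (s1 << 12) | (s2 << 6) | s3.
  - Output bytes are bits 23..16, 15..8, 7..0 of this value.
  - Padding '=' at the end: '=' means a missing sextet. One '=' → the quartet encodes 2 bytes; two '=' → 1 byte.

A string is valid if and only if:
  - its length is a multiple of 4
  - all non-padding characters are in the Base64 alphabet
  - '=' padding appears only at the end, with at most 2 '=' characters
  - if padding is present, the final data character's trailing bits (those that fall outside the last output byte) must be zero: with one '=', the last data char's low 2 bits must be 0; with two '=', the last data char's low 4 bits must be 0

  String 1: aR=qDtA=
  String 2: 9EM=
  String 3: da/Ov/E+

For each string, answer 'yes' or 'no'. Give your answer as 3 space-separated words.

String 1: 'aR=qDtA=' → invalid (bad char(s): ['=']; '=' in middle)
String 2: '9EM=' → valid
String 3: 'da/Ov/E+' → valid

Answer: no yes yes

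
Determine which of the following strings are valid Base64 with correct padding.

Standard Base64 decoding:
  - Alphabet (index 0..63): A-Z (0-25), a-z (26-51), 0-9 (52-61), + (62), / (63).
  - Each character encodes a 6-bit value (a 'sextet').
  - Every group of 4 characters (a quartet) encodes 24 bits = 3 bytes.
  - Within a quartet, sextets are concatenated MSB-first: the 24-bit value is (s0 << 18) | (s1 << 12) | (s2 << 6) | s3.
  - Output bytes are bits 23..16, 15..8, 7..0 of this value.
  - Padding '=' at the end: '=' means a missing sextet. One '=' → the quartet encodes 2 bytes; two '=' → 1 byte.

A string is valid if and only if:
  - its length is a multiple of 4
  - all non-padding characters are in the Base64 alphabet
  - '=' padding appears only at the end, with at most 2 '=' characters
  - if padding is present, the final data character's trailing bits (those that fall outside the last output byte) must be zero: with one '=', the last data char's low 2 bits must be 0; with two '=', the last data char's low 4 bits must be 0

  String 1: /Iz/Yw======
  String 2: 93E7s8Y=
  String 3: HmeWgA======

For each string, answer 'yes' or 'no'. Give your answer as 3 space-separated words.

String 1: '/Iz/Yw======' → invalid (6 pad chars (max 2))
String 2: '93E7s8Y=' → valid
String 3: 'HmeWgA======' → invalid (6 pad chars (max 2))

Answer: no yes no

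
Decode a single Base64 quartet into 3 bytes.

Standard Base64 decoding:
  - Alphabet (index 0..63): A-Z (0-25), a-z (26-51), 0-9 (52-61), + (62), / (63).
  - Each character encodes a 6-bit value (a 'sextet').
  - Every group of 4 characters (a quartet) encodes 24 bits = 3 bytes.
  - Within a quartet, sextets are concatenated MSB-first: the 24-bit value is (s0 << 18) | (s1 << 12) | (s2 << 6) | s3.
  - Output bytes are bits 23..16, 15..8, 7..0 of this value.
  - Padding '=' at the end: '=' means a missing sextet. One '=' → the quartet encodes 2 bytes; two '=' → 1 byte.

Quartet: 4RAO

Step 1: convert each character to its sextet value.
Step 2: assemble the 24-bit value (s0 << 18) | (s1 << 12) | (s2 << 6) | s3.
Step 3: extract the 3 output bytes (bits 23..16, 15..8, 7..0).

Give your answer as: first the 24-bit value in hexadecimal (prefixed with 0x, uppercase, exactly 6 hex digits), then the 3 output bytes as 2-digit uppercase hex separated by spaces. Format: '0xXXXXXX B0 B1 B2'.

Sextets: 4=56, R=17, A=0, O=14
24-bit: (56<<18) | (17<<12) | (0<<6) | 14
      = 0xE00000 | 0x011000 | 0x000000 | 0x00000E
      = 0xE1100E
Bytes: (v>>16)&0xFF=E1, (v>>8)&0xFF=10, v&0xFF=0E

Answer: 0xE1100E E1 10 0E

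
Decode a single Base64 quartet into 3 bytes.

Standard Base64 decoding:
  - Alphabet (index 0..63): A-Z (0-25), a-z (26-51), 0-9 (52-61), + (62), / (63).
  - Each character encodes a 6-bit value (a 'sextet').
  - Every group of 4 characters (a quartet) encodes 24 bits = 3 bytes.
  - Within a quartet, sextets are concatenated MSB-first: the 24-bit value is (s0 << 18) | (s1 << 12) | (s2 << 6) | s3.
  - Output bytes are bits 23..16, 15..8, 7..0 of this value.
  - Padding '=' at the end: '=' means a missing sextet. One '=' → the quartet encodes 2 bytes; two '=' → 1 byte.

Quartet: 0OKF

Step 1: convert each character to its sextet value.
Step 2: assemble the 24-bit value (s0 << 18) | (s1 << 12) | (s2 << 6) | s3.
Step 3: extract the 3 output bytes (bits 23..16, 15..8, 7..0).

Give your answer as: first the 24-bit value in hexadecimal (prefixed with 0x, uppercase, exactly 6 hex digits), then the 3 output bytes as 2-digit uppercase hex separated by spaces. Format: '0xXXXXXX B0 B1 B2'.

Sextets: 0=52, O=14, K=10, F=5
24-bit: (52<<18) | (14<<12) | (10<<6) | 5
      = 0xD00000 | 0x00E000 | 0x000280 | 0x000005
      = 0xD0E285
Bytes: (v>>16)&0xFF=D0, (v>>8)&0xFF=E2, v&0xFF=85

Answer: 0xD0E285 D0 E2 85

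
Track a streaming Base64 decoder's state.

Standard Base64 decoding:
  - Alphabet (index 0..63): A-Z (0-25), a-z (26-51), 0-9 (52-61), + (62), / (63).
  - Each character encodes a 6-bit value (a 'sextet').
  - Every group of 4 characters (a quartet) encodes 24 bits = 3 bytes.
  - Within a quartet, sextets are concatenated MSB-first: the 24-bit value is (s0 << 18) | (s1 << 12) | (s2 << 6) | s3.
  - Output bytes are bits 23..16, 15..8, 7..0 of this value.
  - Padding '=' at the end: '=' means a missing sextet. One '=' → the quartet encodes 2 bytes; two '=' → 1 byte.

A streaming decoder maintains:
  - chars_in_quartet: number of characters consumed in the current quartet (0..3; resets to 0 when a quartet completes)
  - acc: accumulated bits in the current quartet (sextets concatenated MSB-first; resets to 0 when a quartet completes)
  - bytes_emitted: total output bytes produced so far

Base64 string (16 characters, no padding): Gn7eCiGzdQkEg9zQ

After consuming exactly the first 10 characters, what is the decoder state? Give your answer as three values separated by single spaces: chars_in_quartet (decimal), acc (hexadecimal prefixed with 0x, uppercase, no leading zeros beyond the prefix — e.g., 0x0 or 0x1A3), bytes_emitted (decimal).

After char 0 ('G'=6): chars_in_quartet=1 acc=0x6 bytes_emitted=0
After char 1 ('n'=39): chars_in_quartet=2 acc=0x1A7 bytes_emitted=0
After char 2 ('7'=59): chars_in_quartet=3 acc=0x69FB bytes_emitted=0
After char 3 ('e'=30): chars_in_quartet=4 acc=0x1A7EDE -> emit 1A 7E DE, reset; bytes_emitted=3
After char 4 ('C'=2): chars_in_quartet=1 acc=0x2 bytes_emitted=3
After char 5 ('i'=34): chars_in_quartet=2 acc=0xA2 bytes_emitted=3
After char 6 ('G'=6): chars_in_quartet=3 acc=0x2886 bytes_emitted=3
After char 7 ('z'=51): chars_in_quartet=4 acc=0xA21B3 -> emit 0A 21 B3, reset; bytes_emitted=6
After char 8 ('d'=29): chars_in_quartet=1 acc=0x1D bytes_emitted=6
After char 9 ('Q'=16): chars_in_quartet=2 acc=0x750 bytes_emitted=6

Answer: 2 0x750 6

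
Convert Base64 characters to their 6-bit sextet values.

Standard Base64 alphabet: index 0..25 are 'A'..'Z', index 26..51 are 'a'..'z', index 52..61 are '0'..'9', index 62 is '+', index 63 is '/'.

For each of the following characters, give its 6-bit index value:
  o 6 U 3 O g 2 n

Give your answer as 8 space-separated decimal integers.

Answer: 40 58 20 55 14 32 54 39

Derivation:
'o': a..z range, 26 + ord('o') − ord('a') = 40
'6': 0..9 range, 52 + ord('6') − ord('0') = 58
'U': A..Z range, ord('U') − ord('A') = 20
'3': 0..9 range, 52 + ord('3') − ord('0') = 55
'O': A..Z range, ord('O') − ord('A') = 14
'g': a..z range, 26 + ord('g') − ord('a') = 32
'2': 0..9 range, 52 + ord('2') − ord('0') = 54
'n': a..z range, 26 + ord('n') − ord('a') = 39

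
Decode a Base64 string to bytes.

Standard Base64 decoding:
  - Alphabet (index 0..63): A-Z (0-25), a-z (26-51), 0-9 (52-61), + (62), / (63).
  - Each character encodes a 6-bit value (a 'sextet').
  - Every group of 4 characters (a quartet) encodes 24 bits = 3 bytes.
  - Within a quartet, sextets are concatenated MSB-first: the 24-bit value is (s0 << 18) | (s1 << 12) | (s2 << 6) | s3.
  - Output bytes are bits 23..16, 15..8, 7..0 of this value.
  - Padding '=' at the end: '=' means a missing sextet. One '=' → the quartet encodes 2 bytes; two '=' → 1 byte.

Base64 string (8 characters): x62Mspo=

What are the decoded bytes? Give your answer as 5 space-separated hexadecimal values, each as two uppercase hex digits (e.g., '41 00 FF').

After char 0 ('x'=49): chars_in_quartet=1 acc=0x31 bytes_emitted=0
After char 1 ('6'=58): chars_in_quartet=2 acc=0xC7A bytes_emitted=0
After char 2 ('2'=54): chars_in_quartet=3 acc=0x31EB6 bytes_emitted=0
After char 3 ('M'=12): chars_in_quartet=4 acc=0xC7AD8C -> emit C7 AD 8C, reset; bytes_emitted=3
After char 4 ('s'=44): chars_in_quartet=1 acc=0x2C bytes_emitted=3
After char 5 ('p'=41): chars_in_quartet=2 acc=0xB29 bytes_emitted=3
After char 6 ('o'=40): chars_in_quartet=3 acc=0x2CA68 bytes_emitted=3
Padding '=': partial quartet acc=0x2CA68 -> emit B2 9A; bytes_emitted=5

Answer: C7 AD 8C B2 9A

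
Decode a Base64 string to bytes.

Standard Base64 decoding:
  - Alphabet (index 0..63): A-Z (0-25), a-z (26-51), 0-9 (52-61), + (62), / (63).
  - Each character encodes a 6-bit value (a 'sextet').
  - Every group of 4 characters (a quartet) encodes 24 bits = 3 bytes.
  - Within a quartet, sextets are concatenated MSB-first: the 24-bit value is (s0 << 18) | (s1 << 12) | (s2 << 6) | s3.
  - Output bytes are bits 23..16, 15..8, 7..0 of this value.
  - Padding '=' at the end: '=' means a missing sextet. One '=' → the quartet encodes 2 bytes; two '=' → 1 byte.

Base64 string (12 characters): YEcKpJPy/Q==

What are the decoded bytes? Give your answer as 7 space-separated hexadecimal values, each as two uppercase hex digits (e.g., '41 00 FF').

Answer: 60 47 0A A4 93 F2 FD

Derivation:
After char 0 ('Y'=24): chars_in_quartet=1 acc=0x18 bytes_emitted=0
After char 1 ('E'=4): chars_in_quartet=2 acc=0x604 bytes_emitted=0
After char 2 ('c'=28): chars_in_quartet=3 acc=0x1811C bytes_emitted=0
After char 3 ('K'=10): chars_in_quartet=4 acc=0x60470A -> emit 60 47 0A, reset; bytes_emitted=3
After char 4 ('p'=41): chars_in_quartet=1 acc=0x29 bytes_emitted=3
After char 5 ('J'=9): chars_in_quartet=2 acc=0xA49 bytes_emitted=3
After char 6 ('P'=15): chars_in_quartet=3 acc=0x2924F bytes_emitted=3
After char 7 ('y'=50): chars_in_quartet=4 acc=0xA493F2 -> emit A4 93 F2, reset; bytes_emitted=6
After char 8 ('/'=63): chars_in_quartet=1 acc=0x3F bytes_emitted=6
After char 9 ('Q'=16): chars_in_quartet=2 acc=0xFD0 bytes_emitted=6
Padding '==': partial quartet acc=0xFD0 -> emit FD; bytes_emitted=7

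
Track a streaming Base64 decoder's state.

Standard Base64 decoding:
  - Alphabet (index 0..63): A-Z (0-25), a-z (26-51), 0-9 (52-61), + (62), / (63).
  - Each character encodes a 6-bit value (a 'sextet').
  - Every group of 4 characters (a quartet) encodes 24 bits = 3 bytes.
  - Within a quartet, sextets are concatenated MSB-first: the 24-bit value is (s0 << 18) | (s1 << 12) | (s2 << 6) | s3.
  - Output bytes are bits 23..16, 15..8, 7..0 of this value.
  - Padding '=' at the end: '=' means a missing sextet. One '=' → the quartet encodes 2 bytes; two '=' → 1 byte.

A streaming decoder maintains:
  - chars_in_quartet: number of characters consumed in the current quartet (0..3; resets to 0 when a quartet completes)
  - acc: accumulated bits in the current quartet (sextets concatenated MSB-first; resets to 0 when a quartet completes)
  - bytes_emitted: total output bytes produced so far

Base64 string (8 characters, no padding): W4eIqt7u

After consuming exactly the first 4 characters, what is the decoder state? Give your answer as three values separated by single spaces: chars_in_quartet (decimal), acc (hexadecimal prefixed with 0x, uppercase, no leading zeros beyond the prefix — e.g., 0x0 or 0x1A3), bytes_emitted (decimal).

Answer: 0 0x0 3

Derivation:
After char 0 ('W'=22): chars_in_quartet=1 acc=0x16 bytes_emitted=0
After char 1 ('4'=56): chars_in_quartet=2 acc=0x5B8 bytes_emitted=0
After char 2 ('e'=30): chars_in_quartet=3 acc=0x16E1E bytes_emitted=0
After char 3 ('I'=8): chars_in_quartet=4 acc=0x5B8788 -> emit 5B 87 88, reset; bytes_emitted=3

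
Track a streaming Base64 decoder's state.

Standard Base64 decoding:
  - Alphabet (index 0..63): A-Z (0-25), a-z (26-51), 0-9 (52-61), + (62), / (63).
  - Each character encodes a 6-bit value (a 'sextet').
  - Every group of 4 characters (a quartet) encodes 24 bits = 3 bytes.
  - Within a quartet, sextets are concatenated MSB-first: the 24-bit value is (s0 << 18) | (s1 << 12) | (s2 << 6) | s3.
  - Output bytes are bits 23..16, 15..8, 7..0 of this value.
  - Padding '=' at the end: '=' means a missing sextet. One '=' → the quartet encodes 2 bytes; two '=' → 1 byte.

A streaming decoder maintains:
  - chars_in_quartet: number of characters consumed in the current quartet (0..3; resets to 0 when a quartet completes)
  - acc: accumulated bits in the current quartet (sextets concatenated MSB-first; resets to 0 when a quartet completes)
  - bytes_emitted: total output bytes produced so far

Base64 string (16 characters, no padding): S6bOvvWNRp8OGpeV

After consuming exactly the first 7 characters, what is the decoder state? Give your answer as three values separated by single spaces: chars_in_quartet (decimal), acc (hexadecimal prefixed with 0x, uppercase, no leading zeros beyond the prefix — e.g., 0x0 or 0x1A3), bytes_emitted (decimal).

Answer: 3 0x2FBD6 3

Derivation:
After char 0 ('S'=18): chars_in_quartet=1 acc=0x12 bytes_emitted=0
After char 1 ('6'=58): chars_in_quartet=2 acc=0x4BA bytes_emitted=0
After char 2 ('b'=27): chars_in_quartet=3 acc=0x12E9B bytes_emitted=0
After char 3 ('O'=14): chars_in_quartet=4 acc=0x4BA6CE -> emit 4B A6 CE, reset; bytes_emitted=3
After char 4 ('v'=47): chars_in_quartet=1 acc=0x2F bytes_emitted=3
After char 5 ('v'=47): chars_in_quartet=2 acc=0xBEF bytes_emitted=3
After char 6 ('W'=22): chars_in_quartet=3 acc=0x2FBD6 bytes_emitted=3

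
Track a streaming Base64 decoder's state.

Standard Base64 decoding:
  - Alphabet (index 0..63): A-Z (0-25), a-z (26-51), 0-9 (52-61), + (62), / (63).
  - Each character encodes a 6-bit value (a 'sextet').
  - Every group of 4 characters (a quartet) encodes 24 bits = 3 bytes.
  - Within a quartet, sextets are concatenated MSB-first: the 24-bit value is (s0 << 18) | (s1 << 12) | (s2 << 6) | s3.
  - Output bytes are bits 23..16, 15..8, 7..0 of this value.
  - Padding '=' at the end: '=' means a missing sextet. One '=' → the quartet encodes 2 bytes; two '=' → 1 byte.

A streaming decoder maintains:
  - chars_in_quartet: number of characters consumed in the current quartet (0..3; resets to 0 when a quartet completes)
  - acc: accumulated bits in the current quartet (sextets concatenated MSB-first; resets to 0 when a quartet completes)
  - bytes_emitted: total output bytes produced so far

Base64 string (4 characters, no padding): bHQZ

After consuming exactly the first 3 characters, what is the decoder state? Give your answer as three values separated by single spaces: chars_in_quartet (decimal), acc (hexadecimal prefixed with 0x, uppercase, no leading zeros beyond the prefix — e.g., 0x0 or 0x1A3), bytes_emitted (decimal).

Answer: 3 0x1B1D0 0

Derivation:
After char 0 ('b'=27): chars_in_quartet=1 acc=0x1B bytes_emitted=0
After char 1 ('H'=7): chars_in_quartet=2 acc=0x6C7 bytes_emitted=0
After char 2 ('Q'=16): chars_in_quartet=3 acc=0x1B1D0 bytes_emitted=0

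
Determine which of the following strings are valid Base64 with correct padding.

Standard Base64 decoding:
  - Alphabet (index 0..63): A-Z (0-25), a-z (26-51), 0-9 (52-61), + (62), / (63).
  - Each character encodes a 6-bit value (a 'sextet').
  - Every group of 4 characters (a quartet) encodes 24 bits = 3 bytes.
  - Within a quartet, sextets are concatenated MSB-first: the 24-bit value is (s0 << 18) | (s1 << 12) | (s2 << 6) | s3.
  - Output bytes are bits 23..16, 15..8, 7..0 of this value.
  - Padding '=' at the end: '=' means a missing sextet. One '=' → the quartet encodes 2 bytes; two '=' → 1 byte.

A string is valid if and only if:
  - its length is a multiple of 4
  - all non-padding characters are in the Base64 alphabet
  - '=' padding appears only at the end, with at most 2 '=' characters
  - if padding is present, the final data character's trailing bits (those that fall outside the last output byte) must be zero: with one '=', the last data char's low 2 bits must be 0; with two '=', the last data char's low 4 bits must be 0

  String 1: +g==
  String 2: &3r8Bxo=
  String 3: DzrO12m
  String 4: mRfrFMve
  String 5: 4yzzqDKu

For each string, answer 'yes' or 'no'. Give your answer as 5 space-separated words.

String 1: '+g==' → valid
String 2: '&3r8Bxo=' → invalid (bad char(s): ['&'])
String 3: 'DzrO12m' → invalid (len=7 not mult of 4)
String 4: 'mRfrFMve' → valid
String 5: '4yzzqDKu' → valid

Answer: yes no no yes yes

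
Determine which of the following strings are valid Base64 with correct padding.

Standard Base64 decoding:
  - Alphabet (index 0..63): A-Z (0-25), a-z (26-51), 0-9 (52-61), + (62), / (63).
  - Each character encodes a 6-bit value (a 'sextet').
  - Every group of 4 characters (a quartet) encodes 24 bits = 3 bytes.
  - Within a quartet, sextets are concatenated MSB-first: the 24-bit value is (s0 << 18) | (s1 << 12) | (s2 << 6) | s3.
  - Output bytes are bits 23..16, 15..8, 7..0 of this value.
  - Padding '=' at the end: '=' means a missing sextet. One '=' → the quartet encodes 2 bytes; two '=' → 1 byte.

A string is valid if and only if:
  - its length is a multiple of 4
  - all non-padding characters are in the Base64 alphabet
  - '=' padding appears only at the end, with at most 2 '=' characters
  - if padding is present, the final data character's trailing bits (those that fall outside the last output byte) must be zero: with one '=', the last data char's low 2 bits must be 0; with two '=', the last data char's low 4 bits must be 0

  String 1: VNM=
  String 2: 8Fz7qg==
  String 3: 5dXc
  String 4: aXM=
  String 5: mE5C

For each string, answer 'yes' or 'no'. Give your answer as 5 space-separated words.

String 1: 'VNM=' → valid
String 2: '8Fz7qg==' → valid
String 3: '5dXc' → valid
String 4: 'aXM=' → valid
String 5: 'mE5C' → valid

Answer: yes yes yes yes yes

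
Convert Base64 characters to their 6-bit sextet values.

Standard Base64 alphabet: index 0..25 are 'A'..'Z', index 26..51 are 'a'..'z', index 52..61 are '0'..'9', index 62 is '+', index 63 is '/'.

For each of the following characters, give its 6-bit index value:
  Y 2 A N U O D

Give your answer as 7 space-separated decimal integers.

Answer: 24 54 0 13 20 14 3

Derivation:
'Y': A..Z range, ord('Y') − ord('A') = 24
'2': 0..9 range, 52 + ord('2') − ord('0') = 54
'A': A..Z range, ord('A') − ord('A') = 0
'N': A..Z range, ord('N') − ord('A') = 13
'U': A..Z range, ord('U') − ord('A') = 20
'O': A..Z range, ord('O') − ord('A') = 14
'D': A..Z range, ord('D') − ord('A') = 3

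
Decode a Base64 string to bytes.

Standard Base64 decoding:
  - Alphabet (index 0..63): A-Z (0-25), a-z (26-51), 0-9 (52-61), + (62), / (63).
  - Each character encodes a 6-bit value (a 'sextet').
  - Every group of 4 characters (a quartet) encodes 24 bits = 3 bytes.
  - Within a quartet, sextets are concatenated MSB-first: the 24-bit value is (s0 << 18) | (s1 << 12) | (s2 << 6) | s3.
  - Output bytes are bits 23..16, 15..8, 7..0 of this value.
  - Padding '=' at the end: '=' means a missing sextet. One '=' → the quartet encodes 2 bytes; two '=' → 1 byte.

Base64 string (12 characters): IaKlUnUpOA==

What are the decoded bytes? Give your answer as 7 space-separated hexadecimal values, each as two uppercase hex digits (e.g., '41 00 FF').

After char 0 ('I'=8): chars_in_quartet=1 acc=0x8 bytes_emitted=0
After char 1 ('a'=26): chars_in_quartet=2 acc=0x21A bytes_emitted=0
After char 2 ('K'=10): chars_in_quartet=3 acc=0x868A bytes_emitted=0
After char 3 ('l'=37): chars_in_quartet=4 acc=0x21A2A5 -> emit 21 A2 A5, reset; bytes_emitted=3
After char 4 ('U'=20): chars_in_quartet=1 acc=0x14 bytes_emitted=3
After char 5 ('n'=39): chars_in_quartet=2 acc=0x527 bytes_emitted=3
After char 6 ('U'=20): chars_in_quartet=3 acc=0x149D4 bytes_emitted=3
After char 7 ('p'=41): chars_in_quartet=4 acc=0x527529 -> emit 52 75 29, reset; bytes_emitted=6
After char 8 ('O'=14): chars_in_quartet=1 acc=0xE bytes_emitted=6
After char 9 ('A'=0): chars_in_quartet=2 acc=0x380 bytes_emitted=6
Padding '==': partial quartet acc=0x380 -> emit 38; bytes_emitted=7

Answer: 21 A2 A5 52 75 29 38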